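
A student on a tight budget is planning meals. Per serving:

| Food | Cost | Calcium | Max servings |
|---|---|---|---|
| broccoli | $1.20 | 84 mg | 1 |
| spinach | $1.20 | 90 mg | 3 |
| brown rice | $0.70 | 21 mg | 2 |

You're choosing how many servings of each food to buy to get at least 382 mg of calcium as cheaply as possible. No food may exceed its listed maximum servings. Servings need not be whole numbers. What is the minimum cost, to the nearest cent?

$5.73

Cost per mg of calcium: spinach $0.0133, broccoli $0.0143, brown rice $0.0333.
Take 3 servings of spinach: +270.0 mg calcium for $3.60 (total $3.60, still need 112.0 mg).
Take 1 serving of broccoli: +84.0 mg calcium for $1.20 (total $4.80, still need 28.0 mg).
Take 1.333 servings of brown rice: +28.0 mg calcium for $0.93 (total $5.73, still need 0.0 mg).
Greedy by cheapest-per-mg is optimal for a single linear constraint, so the minimum cost is $5.73.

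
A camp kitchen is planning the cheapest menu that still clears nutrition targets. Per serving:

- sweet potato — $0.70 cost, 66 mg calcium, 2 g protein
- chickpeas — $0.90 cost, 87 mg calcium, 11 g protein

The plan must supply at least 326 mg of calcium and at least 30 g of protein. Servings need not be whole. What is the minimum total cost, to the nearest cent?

$3.37

A basic optimal solution has at most two foods positive. Try each food alone and each pair with both targets met exactly.
sweet potato only: max(326/66, 30/2) = 15 servings → $10.50.
chickpeas only: max(326/87, 30/11) = 3.747 servings → $3.37.
sweet potato + chickpeas with both tight: 1.768 servings and 2.406 servings → $3.40.
So the least-cost plan costs $3.37.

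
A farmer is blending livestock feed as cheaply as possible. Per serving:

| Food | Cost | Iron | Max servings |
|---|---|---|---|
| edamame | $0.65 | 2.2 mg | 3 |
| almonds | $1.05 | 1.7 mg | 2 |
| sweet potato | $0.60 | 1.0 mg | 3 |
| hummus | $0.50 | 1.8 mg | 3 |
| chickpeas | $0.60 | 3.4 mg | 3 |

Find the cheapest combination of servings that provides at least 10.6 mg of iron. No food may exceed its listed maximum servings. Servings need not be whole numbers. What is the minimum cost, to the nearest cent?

$1.91

Cost per mg of iron: chickpeas $0.1765, hummus $0.2778, edamame $0.2955, sweet potato $0.6000, almonds $0.6176.
Take 3 servings of chickpeas: +10.2 mg iron for $1.80 (total $1.80, still need 0.4 mg).
Take 0.2222 servings of hummus: +0.4 mg iron for $0.11 (total $1.91, still need 0.0 mg).
Greedy by cheapest-per-mg is optimal for a single linear constraint, so the minimum cost is $1.91.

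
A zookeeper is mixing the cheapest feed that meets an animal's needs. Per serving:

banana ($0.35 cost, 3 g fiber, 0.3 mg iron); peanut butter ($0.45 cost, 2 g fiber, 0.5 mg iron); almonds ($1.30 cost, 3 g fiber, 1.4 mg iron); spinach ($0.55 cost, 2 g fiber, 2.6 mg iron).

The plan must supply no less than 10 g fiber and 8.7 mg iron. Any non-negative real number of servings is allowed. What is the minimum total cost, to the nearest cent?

An LP optimum is at a vertex; with two nutrient constraints at most two foods are used. Check each candidate.
banana only: max(10/3, 8.7/0.3) = 29 servings → $10.15.
peanut butter only: max(10/2, 8.7/0.5) = 17.4 servings → $7.83.
almonds only: max(10/3, 8.7/1.4) = 6.214 servings → $8.08.
spinach only: max(10/2, 8.7/2.6) = 5 servings → $2.75.
banana + peanut butter: the both-tight solution has a negative serving — not a feasible corner.
banana + almonds with both targets exact would need a negative amount; discard.
banana + spinach with both tight: 1.194 servings and 3.208 servings → $2.18.
peanut butter + almonds with both targets exact would need a negative amount; discard.
peanut butter + spinach with both tight: 2.048 servings and 2.952 servings → $2.55.
almonds + spinach with both tight: 1.72 servings and 2.42 servings → $3.57.
Cheapest feasible corner: $2.18.

$2.18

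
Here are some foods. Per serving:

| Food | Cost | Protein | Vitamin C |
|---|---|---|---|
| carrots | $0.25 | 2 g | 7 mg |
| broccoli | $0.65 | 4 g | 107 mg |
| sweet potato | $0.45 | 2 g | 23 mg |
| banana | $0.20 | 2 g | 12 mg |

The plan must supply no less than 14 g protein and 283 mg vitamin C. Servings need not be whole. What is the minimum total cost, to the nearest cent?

Check every corner: each single food scaled to meet both minima, and each pair solved so both constraints bind.
carrots only: max(14/2, 283/7) = 40.43 servings → $10.11.
broccoli only: max(14/4, 283/107) = 3.5 servings → $2.27.
sweet potato only: max(14/2, 283/23) = 12.3 servings → $5.54.
banana only: max(14/2, 283/12) = 23.58 servings → $4.72.
carrots + broccoli with both tight: 1.968 servings and 2.516 servings → $2.13.
carrots + sweet potato: intersection lies outside the first quadrant.
carrots + banana with both targets exact would need a negative amount; discard.
broccoli + sweet potato with both tight: 2 servings and 3 servings → $2.65.
broccoli + banana with both tight: 2.398 servings and 2.205 servings → $2.00.
sweet potato + banana with both targets exact would need a negative amount; discard.
So the least-cost plan costs $2.00.

$2.00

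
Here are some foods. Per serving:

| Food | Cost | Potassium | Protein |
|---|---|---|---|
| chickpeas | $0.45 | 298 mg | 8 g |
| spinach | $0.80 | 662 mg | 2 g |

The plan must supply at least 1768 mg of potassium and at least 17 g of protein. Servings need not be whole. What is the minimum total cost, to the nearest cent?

chickpeas only: max(1768/298, 17/8) = 5.933 servings → $2.67.
spinach only: max(1768/662, 17/2) = 8.5 servings → $6.80.
chickpeas + spinach with both tight: 1.642 servings and 1.931 servings → $2.28.
The minimum over all feasible corners is $2.28.

$2.28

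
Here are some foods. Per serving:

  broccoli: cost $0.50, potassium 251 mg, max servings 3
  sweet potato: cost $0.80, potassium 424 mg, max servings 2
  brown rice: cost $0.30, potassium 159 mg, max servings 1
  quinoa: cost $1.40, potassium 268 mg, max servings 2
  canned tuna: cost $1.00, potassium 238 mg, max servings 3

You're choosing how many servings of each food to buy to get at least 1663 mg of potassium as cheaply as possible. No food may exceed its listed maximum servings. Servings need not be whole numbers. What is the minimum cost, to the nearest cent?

$3.21

Cost per mg of potassium: sweet potato $0.0019, brown rice $0.0019, broccoli $0.0020, canned tuna $0.0042, quinoa $0.0052.
Take 2 servings of sweet potato: +848.0 mg potassium for $1.60 (total $1.60, still need 815.0 mg).
Take 1 serving of brown rice: +159.0 mg potassium for $0.30 (total $1.90, still need 656.0 mg).
Take 2.614 servings of broccoli: +656.0 mg potassium for $1.31 (total $3.21, still need 0.0 mg).
Filling from the cheapest source first is optimal under one linear minimum: $3.21.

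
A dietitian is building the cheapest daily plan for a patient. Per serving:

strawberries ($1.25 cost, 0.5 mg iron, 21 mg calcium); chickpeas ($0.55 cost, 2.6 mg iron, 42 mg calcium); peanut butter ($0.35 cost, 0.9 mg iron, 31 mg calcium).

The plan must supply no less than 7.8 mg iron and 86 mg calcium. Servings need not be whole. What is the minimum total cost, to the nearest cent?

$1.65

strawberries only: max(7.8/0.5, 86/21) = 15.6 servings → $19.50.
chickpeas only: max(7.8/2.6, 86/42) = 3 servings → $1.65.
peanut butter only: max(7.8/0.9, 86/31) = 8.667 servings → $3.03.
strawberries + chickpeas with both targets exact would need a negative amount; discard.
strawberries + peanut butter with both targets exact would need a negative amount; discard.
chickpeas + peanut butter: the both-tight solution has a negative serving — not a feasible corner.
So the least-cost plan costs $1.65.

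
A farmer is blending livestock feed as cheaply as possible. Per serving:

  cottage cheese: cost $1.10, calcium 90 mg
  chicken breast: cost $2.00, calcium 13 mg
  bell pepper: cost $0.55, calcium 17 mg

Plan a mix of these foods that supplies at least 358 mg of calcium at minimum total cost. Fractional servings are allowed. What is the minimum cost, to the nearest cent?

Cost per mg of calcium: cottage cheese $0.0122, bell pepper $0.0324, chicken breast $0.1538.
With no serving limits, use only cottage cheese: 358 mg / 90 mg = 3.978 servings × $1.10 = $4.38.

$4.38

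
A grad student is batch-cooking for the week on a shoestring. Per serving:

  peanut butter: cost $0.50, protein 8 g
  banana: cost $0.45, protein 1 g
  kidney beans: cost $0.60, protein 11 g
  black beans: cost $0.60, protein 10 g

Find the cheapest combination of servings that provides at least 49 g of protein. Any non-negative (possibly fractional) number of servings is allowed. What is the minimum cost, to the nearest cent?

$2.67

Cost per g of protein: kidney beans $0.0545, black beans $0.0600, peanut butter $0.0625, banana $0.4500.
With no serving limits, use only kidney beans: 49 g / 11 g = 4.455 servings × $0.60 = $2.67.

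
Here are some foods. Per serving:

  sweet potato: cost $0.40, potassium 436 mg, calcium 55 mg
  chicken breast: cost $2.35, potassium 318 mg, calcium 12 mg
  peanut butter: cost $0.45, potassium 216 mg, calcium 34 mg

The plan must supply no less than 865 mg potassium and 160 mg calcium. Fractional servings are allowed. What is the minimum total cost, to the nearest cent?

$1.16

Minimising a linear cost over {potassium ≥ 865, calcium ≥ 160, servings ≥ 0} — the optimum is at a vertex, using one or two foods.
sweet potato only: max(865/436, 160/55) = 2.909 servings → $1.16.
chicken breast only: max(865/318, 160/12) = 13.33 servings → $31.33.
peanut butter only: max(865/216, 160/34) = 4.706 servings → $2.12.
sweet potato + chicken breast: the both-tight solution has a negative serving — not a feasible corner.
sweet potato + peanut butter: the both-tight solution has a negative serving — not a feasible corner.
chicken breast + peanut butter with both targets exact would need a negative amount; discard.
Cheapest feasible corner: $1.16.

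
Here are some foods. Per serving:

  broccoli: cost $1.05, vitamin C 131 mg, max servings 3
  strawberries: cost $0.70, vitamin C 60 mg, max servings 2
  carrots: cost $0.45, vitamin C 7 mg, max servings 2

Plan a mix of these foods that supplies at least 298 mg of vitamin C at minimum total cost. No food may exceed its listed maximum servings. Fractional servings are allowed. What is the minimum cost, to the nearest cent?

Cost per mg of vitamin C: broccoli $0.0080, strawberries $0.0117, carrots $0.0643.
Take 2.275 servings of broccoli: +298.0 mg vitamin C for $2.39 (total $2.39, still need 0.0 mg).
Greedy by cheapest-per-mg is optimal for a single linear constraint, so the minimum cost is $2.39.

$2.39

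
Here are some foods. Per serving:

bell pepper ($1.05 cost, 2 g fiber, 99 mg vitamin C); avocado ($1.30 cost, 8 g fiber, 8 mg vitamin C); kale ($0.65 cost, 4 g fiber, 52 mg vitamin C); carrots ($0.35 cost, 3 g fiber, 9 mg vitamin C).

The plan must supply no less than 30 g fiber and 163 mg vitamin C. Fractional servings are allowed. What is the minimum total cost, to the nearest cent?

$3.83

Check every corner: each single food scaled to meet both minima, and each pair solved so both constraints bind.
bell pepper only: max(30/2, 163/99) = 15 servings → $15.75.
avocado only: max(30/8, 163/8) = 20.38 servings → $26.49.
kale only: max(30/4, 163/52) = 7.5 servings → $4.88.
carrots only: max(30/3, 163/9) = 18.11 servings → $6.34.
bell pepper + avocado with both tight: 1.371 servings and 3.407 servings → $5.87.
bell pepper + kale: intersection lies outside the first quadrant.
bell pepper + carrots with both tight: 0.7849 servings and 9.477 servings → $4.14.
avocado + kale with both tight: 2.365 servings and 2.771 servings → $4.88.
avocado + carrots: the both-tight solution has a negative serving — not a feasible corner.
kale + carrots with both tight: 1.825 servings and 7.567 servings → $3.83.
So the least-cost plan costs $3.83.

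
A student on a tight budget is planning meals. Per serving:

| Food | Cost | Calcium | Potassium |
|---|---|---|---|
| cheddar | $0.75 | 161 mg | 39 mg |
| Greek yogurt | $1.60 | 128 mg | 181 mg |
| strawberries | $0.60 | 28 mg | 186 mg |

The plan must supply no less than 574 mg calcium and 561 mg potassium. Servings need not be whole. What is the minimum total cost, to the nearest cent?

Minimising a linear cost over {calcium ≥ 574, potassium ≥ 561, servings ≥ 0} — the optimum is at a vertex, using one or two foods.
cheddar only: max(574/161, 561/39) = 14.38 servings → $10.79.
Greek yogurt only: max(574/128, 561/181) = 4.484 servings → $7.17.
strawberries only: max(574/28, 561/186) = 20.5 servings → $12.30.
cheddar + Greek yogurt with both tight: 1.329 servings and 2.813 servings → $5.50.
cheddar + strawberries with both tight: 3.156 servings and 2.354 servings → $3.78.
Greek yogurt + strawberries: the both-tight solution has a negative serving — not a feasible corner.
The minimum over all feasible corners is $3.78.

$3.78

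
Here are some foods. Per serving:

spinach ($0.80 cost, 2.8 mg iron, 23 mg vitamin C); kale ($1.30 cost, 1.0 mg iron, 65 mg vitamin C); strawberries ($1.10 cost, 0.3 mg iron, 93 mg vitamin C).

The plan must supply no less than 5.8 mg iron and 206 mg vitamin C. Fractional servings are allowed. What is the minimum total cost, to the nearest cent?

$3.43

Minimising a linear cost over {iron ≥ 5.8, vitamin C ≥ 206, servings ≥ 0} — the optimum is at a vertex, using one or two foods.
spinach only: max(5.8/2.8, 206/23) = 8.957 servings → $7.17.
kale only: max(5.8/1.0, 206/65) = 5.8 servings → $7.54.
strawberries only: max(5.8/0.3, 206/93) = 19.33 servings → $21.27.
spinach + kale with both tight: 1.075 servings and 2.789 servings → $4.49.
spinach + strawberries with both tight: 1.884 servings and 1.749 servings → $3.43.
kale + strawberries: intersection lies outside the first quadrant.
So the least-cost plan costs $3.43.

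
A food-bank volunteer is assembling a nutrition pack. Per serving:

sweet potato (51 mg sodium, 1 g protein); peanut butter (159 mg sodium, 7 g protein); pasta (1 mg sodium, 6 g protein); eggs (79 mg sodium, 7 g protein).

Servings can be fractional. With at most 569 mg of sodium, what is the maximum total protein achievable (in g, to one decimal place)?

3414.0 g

Protein per mg sodium: pasta 6, eggs 0.08861, peanut butter 0.04403, sweet potato 0.01961.
With no serving limits, spend the whole sodium allowance on pasta: 569 mg / 1 mg × 6 g = 3414.0 g.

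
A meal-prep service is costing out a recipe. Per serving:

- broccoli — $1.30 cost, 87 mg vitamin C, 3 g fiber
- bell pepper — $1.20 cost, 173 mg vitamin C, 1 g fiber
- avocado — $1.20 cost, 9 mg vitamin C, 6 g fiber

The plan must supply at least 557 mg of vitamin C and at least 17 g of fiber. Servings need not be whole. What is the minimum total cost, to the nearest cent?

$6.50

An LP optimum is at a vertex; with two nutrient constraints at most two foods are used. Check each candidate.
broccoli only: max(557/87, 17/3) = 6.402 servings → $8.32.
bell pepper only: max(557/173, 17/1) = 17 servings → $20.40.
avocado only: max(557/9, 17/6) = 61.89 servings → $74.27.
broccoli + bell pepper with both tight: 5.519 servings and 0.4444 servings → $7.71.
broccoli + avocado with both targets exact would need a negative amount; discard.
bell pepper + avocado with both tight: 3.099 servings and 2.317 servings → $6.50.
So the least-cost plan costs $6.50.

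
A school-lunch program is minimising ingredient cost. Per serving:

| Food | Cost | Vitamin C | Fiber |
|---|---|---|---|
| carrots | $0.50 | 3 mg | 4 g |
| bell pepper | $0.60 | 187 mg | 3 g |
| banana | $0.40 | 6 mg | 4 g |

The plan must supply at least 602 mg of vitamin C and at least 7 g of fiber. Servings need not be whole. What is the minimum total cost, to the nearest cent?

A basic optimal solution has at most two foods positive. Try each food alone and each pair with both targets met exactly.
carrots only: max(602/3, 7/4) = 200.7 servings → $100.33.
bell pepper only: max(602/187, 7/3) = 3.219 servings → $1.93.
banana only: max(602/6, 7/4) = 100.3 servings → $40.13.
carrots + bell pepper with both targets exact would need a negative amount; discard.
carrots + banana: intersection lies outside the first quadrant.
bell pepper + banana: the both-tight solution has a negative serving — not a feasible corner.
Cheapest feasible corner: $1.93.

$1.93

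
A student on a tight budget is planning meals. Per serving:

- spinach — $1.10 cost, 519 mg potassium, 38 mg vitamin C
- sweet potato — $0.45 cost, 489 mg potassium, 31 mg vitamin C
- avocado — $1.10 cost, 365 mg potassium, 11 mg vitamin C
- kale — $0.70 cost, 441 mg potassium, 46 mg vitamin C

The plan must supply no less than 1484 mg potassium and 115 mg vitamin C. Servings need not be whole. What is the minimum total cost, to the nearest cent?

$1.67

Compare the cost at each extreme point of the feasible region.
spinach only: max(1484/519, 115/38) = 3.026 servings → $3.33.
sweet potato only: max(1484/489, 115/31) = 3.71 servings → $1.67.
avocado only: max(1484/365, 115/11) = 10.45 servings → $11.50.
kale only: max(1484/441, 115/46) = 3.365 servings → $2.36.
spinach + sweet potato: intersection lies outside the first quadrant.
spinach + avocado: the both-tight solution has a negative serving — not a feasible corner.
spinach + kale with both tight: 2.466 servings and 0.4628 servings → $3.04.
sweet potato + avocado with both targets exact would need a negative amount; discard.
sweet potato + kale with both tight: 1.989 servings and 1.16 servings → $1.71.
avocado + kale with both tight: 1.47 servings and 2.149 servings → $3.12.
The minimum over all feasible corners is $1.67.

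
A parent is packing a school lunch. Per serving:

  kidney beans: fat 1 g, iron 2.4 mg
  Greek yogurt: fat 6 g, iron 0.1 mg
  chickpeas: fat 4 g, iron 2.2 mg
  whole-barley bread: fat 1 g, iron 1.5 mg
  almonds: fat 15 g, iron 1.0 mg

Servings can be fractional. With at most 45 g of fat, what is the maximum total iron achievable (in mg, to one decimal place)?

Iron per g fat: kidney beans 2.4, whole-barley bread 1.5, chickpeas 0.55, almonds 0.06667, Greek yogurt 0.01667.
With no serving limits, spend the whole fat allowance on kidney beans: 45 g / 1 g × 2.4 mg = 108.0 mg.

108.0 mg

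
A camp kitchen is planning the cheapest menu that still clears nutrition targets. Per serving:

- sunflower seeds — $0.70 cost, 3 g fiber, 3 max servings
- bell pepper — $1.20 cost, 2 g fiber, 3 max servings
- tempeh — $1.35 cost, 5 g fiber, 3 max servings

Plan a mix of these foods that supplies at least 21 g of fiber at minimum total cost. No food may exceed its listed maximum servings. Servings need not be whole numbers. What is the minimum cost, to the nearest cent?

Cost per g of fiber: sunflower seeds $0.2333, tempeh $0.2700, bell pepper $0.6000.
Take 3 servings of sunflower seeds: +9.0 g fiber for $2.10 (total $2.10, still need 12.0 g).
Take 2.4 servings of tempeh: +12.0 g fiber for $3.24 (total $5.34, still need 0.0 g).
Greedy by cheapest-per-g is optimal for a single linear constraint, so the minimum cost is $5.34.

$5.34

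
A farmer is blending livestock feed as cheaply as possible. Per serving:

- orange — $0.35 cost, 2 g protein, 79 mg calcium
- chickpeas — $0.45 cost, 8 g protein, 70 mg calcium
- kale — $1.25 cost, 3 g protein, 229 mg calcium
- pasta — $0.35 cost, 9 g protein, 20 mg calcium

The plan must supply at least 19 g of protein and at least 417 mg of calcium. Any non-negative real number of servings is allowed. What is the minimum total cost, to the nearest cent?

$2.04

For a min-cost LP with two ≥-constraints, a basic feasible solution has at most two positive variables.
orange only: max(19/2, 417/79) = 9.5 servings → $3.33.
chickpeas only: max(19/8, 417/70) = 5.957 servings → $2.68.
kale only: max(19/3, 417/229) = 6.333 servings → $7.92.
pasta only: max(19/9, 417/20) = 20.85 servings → $7.30.
orange + chickpeas with both tight: 4.077 servings and 1.356 servings → $2.04.
orange + kale: intersection lies outside the first quadrant.
orange + pasta with both tight: 5.027 servings and 0.994 servings → $2.11.
chickpeas + kale with both tight: 1.911 servings and 1.237 servings → $2.41.
chickpeas + pasta: intersection lies outside the first quadrant.
kale + pasta with both tight: 1.686 servings and 1.549 servings → $2.65.
Cheapest feasible corner: $2.04.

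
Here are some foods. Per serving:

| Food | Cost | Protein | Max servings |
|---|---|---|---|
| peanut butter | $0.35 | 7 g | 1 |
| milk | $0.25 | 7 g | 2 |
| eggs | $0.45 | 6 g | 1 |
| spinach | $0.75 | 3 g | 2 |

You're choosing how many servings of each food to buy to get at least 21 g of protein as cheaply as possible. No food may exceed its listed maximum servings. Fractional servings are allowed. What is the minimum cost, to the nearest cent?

Cost per g of protein: milk $0.0357, peanut butter $0.0500, eggs $0.0750, spinach $0.2500.
Take 2 servings of milk: +14.0 g protein for $0.50 (total $0.50, still need 7.0 g).
Take 1 serving of peanut butter: +7.0 g protein for $0.35 (total $0.85, still need 0.0 g).
Greedy by cheapest-per-g is optimal for a single linear constraint, so the minimum cost is $0.85.

$0.85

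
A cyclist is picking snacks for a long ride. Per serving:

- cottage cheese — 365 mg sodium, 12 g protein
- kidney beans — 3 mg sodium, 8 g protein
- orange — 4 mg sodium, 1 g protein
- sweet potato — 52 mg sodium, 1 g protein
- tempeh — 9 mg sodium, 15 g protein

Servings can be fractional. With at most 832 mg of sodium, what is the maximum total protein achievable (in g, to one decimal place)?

Protein per mg sodium: kidney beans 2.667, tempeh 1.667, orange 0.25, cottage cheese 0.03288, sweet potato 0.01923.
With no serving limits, spend the whole sodium allowance on kidney beans: 832 mg / 3 mg × 8 g = 2218.7 g.

2218.7 g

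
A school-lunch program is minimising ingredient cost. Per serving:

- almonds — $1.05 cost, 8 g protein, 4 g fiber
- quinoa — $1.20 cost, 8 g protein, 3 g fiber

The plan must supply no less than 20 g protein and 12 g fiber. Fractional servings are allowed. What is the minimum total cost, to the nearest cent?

A basic optimal solution has at most two foods positive. Try each food alone and each pair with both targets met exactly.
almonds only: max(20/8, 12/4) = 3 servings → $3.15.
quinoa only: max(20/8, 12/3) = 4 servings → $4.80.
almonds + quinoa: intersection lies outside the first quadrant.
So the least-cost plan costs $3.15.

$3.15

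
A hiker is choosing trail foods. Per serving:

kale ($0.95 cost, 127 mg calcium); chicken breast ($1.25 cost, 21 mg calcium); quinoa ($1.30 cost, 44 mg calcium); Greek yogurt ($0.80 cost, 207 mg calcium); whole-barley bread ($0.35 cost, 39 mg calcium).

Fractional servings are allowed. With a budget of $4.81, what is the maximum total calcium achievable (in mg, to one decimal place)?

1244.6 mg

Calcium per dollar: Greek yogurt 258.8, kale 133.7, whole-barley bread 111.4, quinoa 33.85, chicken breast 16.8.
With no serving limits, spend the whole cost allowance on Greek yogurt: $4.81 / $0.80 × 207 mg = 1244.6 mg.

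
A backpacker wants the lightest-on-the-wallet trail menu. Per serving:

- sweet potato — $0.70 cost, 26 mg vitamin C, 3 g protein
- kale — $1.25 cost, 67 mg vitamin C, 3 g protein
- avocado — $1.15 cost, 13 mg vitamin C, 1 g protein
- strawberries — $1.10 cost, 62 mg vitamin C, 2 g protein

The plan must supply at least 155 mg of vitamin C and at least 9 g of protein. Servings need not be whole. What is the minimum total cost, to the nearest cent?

Two binding constraints pin down two serving amounts, so the optimal mix uses at most two foods. The candidates are each food alone (scaled to the tighter of vitamin C/protein) and each pair with both constraints tight.
sweet potato only: max(155/26, 9/3) = 5.962 servings → $4.17.
kale only: max(155/67, 9/3) = 3 servings → $3.75.
avocado only: max(155/13, 9/1) = 11.92 servings → $13.71.
strawberries only: max(155/62, 9/2) = 4.5 servings → $4.95.
sweet potato + kale with both tight: 1.122 servings and 1.878 servings → $3.13.
sweet potato + avocado: intersection lies outside the first quadrant.
sweet potato + strawberries with both tight: 1.851 servings and 1.724 servings → $3.19.
kale + avocado with both tight: 1.357 servings and 4.929 servings → $7.36.
kale + strawberries with both targets exact would need a negative amount; discard.
avocado + strawberries with both tight: 6.889 servings and 1.056 servings → $9.08.
Cheapest feasible corner: $3.13.

$3.13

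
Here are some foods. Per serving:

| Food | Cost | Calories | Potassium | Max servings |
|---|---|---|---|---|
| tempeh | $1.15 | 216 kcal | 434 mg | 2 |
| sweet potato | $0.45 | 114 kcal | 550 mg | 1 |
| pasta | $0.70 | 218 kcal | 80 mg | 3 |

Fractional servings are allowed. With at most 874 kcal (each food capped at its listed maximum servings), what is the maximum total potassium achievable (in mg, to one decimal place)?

Potassium per kcal: sweet potato 4.825, tempeh 2.009, pasta 0.367.
Take 1 serving of sweet potato: uses 114 kcal, +550.0 mg potassium (running total 550.0 mg).
Take 2 servings of tempeh: uses 432 kcal, +868.0 mg potassium (running total 1418.0 mg).
Take 1.505 servings of pasta: uses 328 kcal, +120.4 mg potassium (running total 1538.4 mg).
Filling greedily by potassium-per-kcal is optimal for one linear limit, giving 1538.4 mg.

1538.4 mg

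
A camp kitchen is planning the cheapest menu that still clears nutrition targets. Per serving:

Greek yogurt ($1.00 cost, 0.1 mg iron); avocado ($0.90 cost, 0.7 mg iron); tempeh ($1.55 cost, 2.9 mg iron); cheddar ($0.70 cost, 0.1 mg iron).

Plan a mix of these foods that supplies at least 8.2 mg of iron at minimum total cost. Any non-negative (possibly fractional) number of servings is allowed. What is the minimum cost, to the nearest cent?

Cost per mg of iron: tempeh $0.5345, avocado $1.2857, cheddar $7.0000, Greek yogurt $10.0000.
With no serving limits, use only tempeh: 8.2 mg / 2.9 mg = 2.828 servings × $1.55 = $4.38.

$4.38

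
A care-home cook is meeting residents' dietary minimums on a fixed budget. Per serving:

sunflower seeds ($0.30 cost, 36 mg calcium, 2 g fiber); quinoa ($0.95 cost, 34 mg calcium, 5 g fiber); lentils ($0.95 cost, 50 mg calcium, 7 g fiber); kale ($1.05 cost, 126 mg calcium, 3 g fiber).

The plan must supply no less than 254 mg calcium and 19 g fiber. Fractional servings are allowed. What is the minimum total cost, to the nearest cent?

The cheapest plan sits at a corner of the feasible region — with two constraints it uses at most two foods.
sunflower seeds only: max(254/36, 19/2) = 9.5 servings → $2.85.
quinoa only: max(254/34, 19/5) = 7.471 servings → $7.10.
lentils only: max(254/50, 19/7) = 5.08 servings → $4.83.
kale only: max(254/126, 19/3) = 6.333 servings → $6.65.
sunflower seeds + quinoa with both tight: 5.571 servings and 1.571 servings → $3.16.
sunflower seeds + lentils with both tight: 5.447 servings and 1.158 servings → $2.73.
sunflower seeds + kale with both targets exact would need a negative amount; discard.
quinoa + lentils with both targets exact would need a negative amount; discard.
quinoa + kale with both tight: 3.091 servings and 1.182 servings → $4.18.
lentils + kale with both tight: 2.23 servings and 1.131 servings → $3.31.
Cheapest feasible corner: $2.73.

$2.73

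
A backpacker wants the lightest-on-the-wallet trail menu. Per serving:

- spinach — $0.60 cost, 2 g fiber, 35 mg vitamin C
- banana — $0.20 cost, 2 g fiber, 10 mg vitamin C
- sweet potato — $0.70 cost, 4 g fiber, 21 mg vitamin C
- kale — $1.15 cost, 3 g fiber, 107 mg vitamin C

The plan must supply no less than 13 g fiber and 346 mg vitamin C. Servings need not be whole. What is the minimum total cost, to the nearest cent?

A basic optimal solution has at most two foods positive. Try each food alone and each pair with both targets met exactly.
spinach only: max(13/2, 346/35) = 9.886 servings → $5.93.
banana only: max(13/2, 346/10) = 34.6 servings → $6.92.
sweet potato only: max(13/4, 346/21) = 16.48 servings → $11.53.
kale only: max(13/3, 346/107) = 4.333 servings → $4.98.
spinach + banana: the both-tight solution has a negative serving — not a feasible corner.
spinach + sweet potato with both targets exact would need a negative amount; discard.
spinach + kale with both tight: 3.239 servings and 2.174 servings → $4.44.
banana + sweet potato: intersection lies outside the first quadrant.
banana + kale with both tight: 1.918 servings and 3.054 servings → $3.90.
sweet potato + kale with both tight: 0.9671 servings and 3.044 servings → $4.18.
So the least-cost plan costs $3.90.

$3.90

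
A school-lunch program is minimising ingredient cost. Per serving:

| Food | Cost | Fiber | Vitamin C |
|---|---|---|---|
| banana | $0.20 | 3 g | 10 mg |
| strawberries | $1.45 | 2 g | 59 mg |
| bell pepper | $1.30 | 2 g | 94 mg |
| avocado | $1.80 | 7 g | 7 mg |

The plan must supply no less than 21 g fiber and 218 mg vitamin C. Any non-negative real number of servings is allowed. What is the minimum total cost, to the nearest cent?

Compare the cost at each extreme point of the feasible region.
banana only: max(21/3, 218/10) = 21.8 servings → $4.36.
strawberries only: max(21/2, 218/59) = 10.5 servings → $15.22.
bell pepper only: max(21/2, 218/94) = 10.5 servings → $13.65.
avocado only: max(21/7, 218/7) = 31.14 servings → $56.06.
banana + strawberries with both tight: 5.115 servings and 2.828 servings → $5.12.
banana + bell pepper with both tight: 5.87 servings and 1.695 servings → $3.38.
banana + avocado: the both-tight solution has a negative serving — not a feasible corner.
strawberries + bell pepper: the both-tight solution has a negative serving — not a feasible corner.
strawberries + avocado with both tight: 3.456 servings and 2.013 servings → $8.63.
bell pepper + avocado with both tight: 2.141 servings and 2.388 servings → $7.08.
The minimum over all feasible corners is $3.38.

$3.38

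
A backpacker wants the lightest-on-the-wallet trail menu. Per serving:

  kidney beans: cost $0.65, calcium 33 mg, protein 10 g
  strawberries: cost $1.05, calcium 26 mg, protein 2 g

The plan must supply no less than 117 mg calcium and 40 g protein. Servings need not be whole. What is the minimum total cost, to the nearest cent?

At the optimum either one food covers both requirements or two foods hit both targets exactly; no other combination can be cheaper.
kidney beans only: max(117/33, 40/10) = 4 servings → $2.60.
strawberries only: max(117/26, 40/2) = 20 servings → $21.00.
kidney beans + strawberries: intersection lies outside the first quadrant.
The minimum over all feasible corners is $2.60.

$2.60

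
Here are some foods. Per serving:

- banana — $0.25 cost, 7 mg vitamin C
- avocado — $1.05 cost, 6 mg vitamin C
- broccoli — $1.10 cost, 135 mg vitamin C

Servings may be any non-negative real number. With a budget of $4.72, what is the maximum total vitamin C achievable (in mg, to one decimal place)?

579.3 mg

Vitamin C per dollar: broccoli 122.7, banana 28, avocado 5.714.
With no serving limits, spend the whole cost allowance on broccoli: $4.72 / $1.10 × 135 mg = 579.3 mg.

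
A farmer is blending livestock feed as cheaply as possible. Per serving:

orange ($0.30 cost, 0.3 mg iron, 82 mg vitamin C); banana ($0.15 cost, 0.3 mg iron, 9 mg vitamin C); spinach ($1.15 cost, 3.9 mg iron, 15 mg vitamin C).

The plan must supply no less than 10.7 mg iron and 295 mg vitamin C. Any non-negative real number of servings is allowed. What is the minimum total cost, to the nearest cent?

$3.82

Two binding constraints pin down two serving amounts, so the optimal mix uses at most two foods. The candidates are each food alone (scaled to the tighter of iron/vitamin C) and each pair with both constraints tight.
orange only: max(10.7/0.3, 295/82) = 35.67 servings → $10.70.
banana only: max(10.7/0.3, 295/9) = 35.67 servings → $5.35.
spinach only: max(10.7/3.9, 295/15) = 19.67 servings → $22.62.
orange + banana with both targets exact would need a negative amount; discard.
orange + spinach with both tight: 3.14 servings and 2.502 servings → $3.82.
banana + spinach with both tight: 32.35 servings and 0.2549 servings → $5.15.
Cheapest feasible corner: $3.82.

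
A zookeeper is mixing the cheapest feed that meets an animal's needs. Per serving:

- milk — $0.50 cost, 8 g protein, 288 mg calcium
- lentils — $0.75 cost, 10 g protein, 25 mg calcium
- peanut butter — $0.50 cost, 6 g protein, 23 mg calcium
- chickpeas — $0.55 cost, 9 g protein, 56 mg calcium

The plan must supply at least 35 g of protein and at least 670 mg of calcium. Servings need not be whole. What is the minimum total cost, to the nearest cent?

An LP optimum is at a vertex; with two nutrient constraints at most two foods are used. Check each candidate.
milk only: max(35/8, 670/288) = 4.375 servings → $2.19.
lentils only: max(35/10, 670/25) = 26.8 servings → $20.10.
peanut butter only: max(35/6, 670/23) = 29.13 servings → $14.57.
chickpeas only: max(35/9, 670/56) = 11.96 servings → $6.58.
milk + lentils with both tight: 2.174 servings and 1.761 servings → $2.41.
milk + peanut butter with both tight: 2.082 servings and 3.057 servings → $2.57.
milk + chickpeas with both tight: 1.898 servings and 2.201 servings → $2.16.
lentils + peanut butter with both targets exact would need a negative amount; discard.
lentils + chickpeas with both targets exact would need a negative amount; discard.
peanut butter + chickpeas: the both-tight solution has a negative serving — not a feasible corner.
Cheapest feasible corner: $2.16.

$2.16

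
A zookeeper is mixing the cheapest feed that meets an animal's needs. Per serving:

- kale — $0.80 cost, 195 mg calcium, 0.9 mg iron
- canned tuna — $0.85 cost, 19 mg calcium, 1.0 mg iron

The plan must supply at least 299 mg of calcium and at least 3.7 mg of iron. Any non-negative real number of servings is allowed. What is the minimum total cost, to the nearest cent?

Minimising a linear cost over {calcium ≥ 299, iron ≥ 3.7, servings ≥ 0} — the optimum is at a vertex, using one or two foods.
kale only: max(299/195, 3.7/0.9) = 4.111 servings → $3.29.
canned tuna only: max(299/19, 3.7/1.0) = 15.74 servings → $13.38.
kale + canned tuna with both tight: 1.286 servings and 2.543 servings → $3.19.
The minimum over all feasible corners is $3.19.

$3.19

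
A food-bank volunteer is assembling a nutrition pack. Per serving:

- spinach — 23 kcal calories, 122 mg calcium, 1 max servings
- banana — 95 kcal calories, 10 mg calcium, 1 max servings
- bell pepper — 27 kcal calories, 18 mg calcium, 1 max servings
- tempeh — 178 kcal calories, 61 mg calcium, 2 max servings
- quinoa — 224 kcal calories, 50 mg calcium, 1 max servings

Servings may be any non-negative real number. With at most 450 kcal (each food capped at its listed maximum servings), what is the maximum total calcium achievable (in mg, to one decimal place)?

Calcium per kcal: spinach 5.304, bell pepper 0.6667, tempeh 0.3427, quinoa 0.2232, banana 0.1053.
Take 1 serving of spinach: uses 23 kcal, +122.0 mg calcium (running total 122.0 mg).
Take 1 serving of bell pepper: uses 27 kcal, +18.0 mg calcium (running total 140.0 mg).
Take 2 servings of tempeh: uses 356 kcal, +122.0 mg calcium (running total 262.0 mg).
Take 0.1964 servings of quinoa: uses 44 kcal, +9.8 mg calcium (running total 271.8 mg).
Greedy by best ratio exhausts the calories allowance optimally: 271.8 mg.

271.8 mg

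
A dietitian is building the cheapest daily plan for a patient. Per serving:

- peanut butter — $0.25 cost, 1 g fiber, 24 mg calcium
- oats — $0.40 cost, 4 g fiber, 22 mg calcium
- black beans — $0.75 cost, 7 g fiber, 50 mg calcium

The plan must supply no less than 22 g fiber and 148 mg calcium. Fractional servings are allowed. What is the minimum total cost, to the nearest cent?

$2.32

With two linear requirements the optimum uses one or two foods; enumerate the corners.
peanut butter only: max(22/1, 148/24) = 22 servings → $5.50.
oats only: max(22/4, 148/22) = 6.727 servings → $2.69.
black beans only: max(22/7, 148/50) = 3.143 servings → $2.36.
peanut butter + oats with both tight: 1.459 servings and 5.135 servings → $2.42.
peanut butter + black beans with both targets exact would need a negative amount; discard.
oats + black beans with both tight: 1.391 servings and 2.348 servings → $2.32.
Cheapest feasible corner: $2.32.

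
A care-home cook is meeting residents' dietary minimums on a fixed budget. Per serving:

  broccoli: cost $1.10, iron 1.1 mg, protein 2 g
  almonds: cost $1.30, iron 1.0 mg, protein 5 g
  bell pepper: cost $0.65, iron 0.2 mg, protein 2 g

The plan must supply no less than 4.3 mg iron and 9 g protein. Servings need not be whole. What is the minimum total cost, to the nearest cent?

With two linear requirements the optimum uses one or two foods; enumerate the corners.
broccoli only: max(4.3/1.1, 9/2) = 4.5 servings → $4.95.
almonds only: max(4.3/1.0, 9/5) = 4.3 servings → $5.59.
bell pepper only: max(4.3/0.2, 9/2) = 21.5 servings → $13.97.
broccoli + almonds with both tight: 3.571 servings and 0.3714 servings → $4.41.
broccoli + bell pepper with both tight: 3.778 servings and 0.7222 servings → $4.62.
almonds + bell pepper: the both-tight solution has a negative serving — not a feasible corner.
So the least-cost plan costs $4.41.

$4.41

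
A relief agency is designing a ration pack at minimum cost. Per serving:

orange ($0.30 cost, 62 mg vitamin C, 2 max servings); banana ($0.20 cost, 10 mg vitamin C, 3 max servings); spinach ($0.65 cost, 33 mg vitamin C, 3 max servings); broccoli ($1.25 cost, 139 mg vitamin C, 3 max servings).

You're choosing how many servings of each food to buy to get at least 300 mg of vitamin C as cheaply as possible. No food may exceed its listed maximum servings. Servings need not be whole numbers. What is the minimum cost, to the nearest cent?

$2.18

Cost per mg of vitamin C: orange $0.0048, broccoli $0.0090, spinach $0.0197, banana $0.0200.
Take 2 servings of orange: +124.0 mg vitamin C for $0.60 (total $0.60, still need 176.0 mg).
Take 1.266 servings of broccoli: +176.0 mg vitamin C for $1.58 (total $2.18, still need 0.0 mg).
Filling from the cheapest source first is optimal under one linear minimum: $2.18.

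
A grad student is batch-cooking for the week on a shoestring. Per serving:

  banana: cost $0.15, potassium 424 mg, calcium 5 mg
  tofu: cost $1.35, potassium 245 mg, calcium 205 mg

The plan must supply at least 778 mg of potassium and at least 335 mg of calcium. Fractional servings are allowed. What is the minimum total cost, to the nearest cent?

$2.31

An LP optimum is at a vertex; with two nutrient constraints at most two foods are used. Check each candidate.
banana only: max(778/424, 335/5) = 67 servings → $10.05.
tofu only: max(778/245, 335/205) = 3.176 servings → $4.29.
banana + tofu with both tight: 0.9034 servings and 1.612 servings → $2.31.
The minimum over all feasible corners is $2.31.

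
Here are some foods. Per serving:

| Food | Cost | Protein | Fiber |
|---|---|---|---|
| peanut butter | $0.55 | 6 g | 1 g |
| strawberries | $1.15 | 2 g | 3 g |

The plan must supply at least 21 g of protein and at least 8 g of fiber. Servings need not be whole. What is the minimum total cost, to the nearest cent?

$3.56

Minimising a linear cost over {protein ≥ 21, fiber ≥ 8, servings ≥ 0} — the optimum is at a vertex, using one or two foods.
peanut butter only: max(21/6, 8/1) = 8 servings → $4.40.
strawberries only: max(21/2, 8/3) = 10.5 servings → $12.07.
peanut butter + strawberries with both tight: 2.938 servings and 1.688 servings → $3.56.
So the least-cost plan costs $3.56.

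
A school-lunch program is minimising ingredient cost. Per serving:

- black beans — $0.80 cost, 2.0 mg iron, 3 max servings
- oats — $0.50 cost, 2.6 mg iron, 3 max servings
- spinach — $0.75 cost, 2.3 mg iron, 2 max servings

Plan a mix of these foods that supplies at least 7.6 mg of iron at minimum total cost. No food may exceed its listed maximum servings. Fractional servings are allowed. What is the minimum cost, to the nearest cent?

Cost per mg of iron: oats $0.1923, spinach $0.3261, black beans $0.4000.
Take 2.923 servings of oats: +7.6 mg iron for $1.46 (total $1.46, still need 0.0 mg).
Filling from the cheapest source first is optimal under one linear minimum: $1.46.

$1.46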